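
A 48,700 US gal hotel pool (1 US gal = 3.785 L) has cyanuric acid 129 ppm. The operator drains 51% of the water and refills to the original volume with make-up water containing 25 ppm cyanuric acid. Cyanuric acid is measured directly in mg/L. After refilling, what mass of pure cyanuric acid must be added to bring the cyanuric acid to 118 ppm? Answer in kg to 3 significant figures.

7.75 kg

Volume: 48,700 US gal × 3.785 L/gal = 184,330 L.
After draining 51% and refilling: 129 × 0.49 + 25 × 0.51 = 75.96 ppm.
Deficit to target: 118 − 75.96 = 42.04 mg/L.
Mass: 42.04 mg/L × 184,330 L = 7749 g cyanuric acid.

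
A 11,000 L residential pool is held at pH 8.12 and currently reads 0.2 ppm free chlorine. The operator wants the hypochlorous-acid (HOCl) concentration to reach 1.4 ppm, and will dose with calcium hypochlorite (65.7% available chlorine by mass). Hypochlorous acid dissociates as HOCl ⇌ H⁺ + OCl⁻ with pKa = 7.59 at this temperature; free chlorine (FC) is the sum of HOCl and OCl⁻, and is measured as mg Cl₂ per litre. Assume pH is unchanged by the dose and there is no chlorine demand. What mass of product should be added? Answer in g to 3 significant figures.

[OCl⁻]/[HOCl] = 10^(pH − pKa) = 10^(8.12 − 7.59) = 3.388; fraction as HOCl = 1/(1 + 3.388) = 0.2279.
Free chlorine required for 1.4 ppm HOCl: 1.4 / 0.2279 = 6.144 ppm.
FC to add: 6.144 − 0.2 = 5.944 mg/L as Cl₂.
Cl₂ equivalent: 5.944 mg/L × 11,000 L = 65.38 g.
Product at 65.7% available Cl: 65.38 / 0.657 = 99.52 g.

99.5 g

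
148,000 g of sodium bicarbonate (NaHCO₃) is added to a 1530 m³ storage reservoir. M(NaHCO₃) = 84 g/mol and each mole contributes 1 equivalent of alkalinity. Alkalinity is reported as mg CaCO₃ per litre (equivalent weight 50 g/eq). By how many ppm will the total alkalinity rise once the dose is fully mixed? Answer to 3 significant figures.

Volume: 1530 m³ = 1,530,000 L.
Moles of NaHCO₃: 148,000 g ÷ 84 g/mol = 1762 mol → 1762 eq of alkalinity.
As CaCO₃: 1762 eq × 50 g/eq = 88,100 g.
Rise: 88,100 g / 1,530,000 L × 1000 = 57.58 mg/L.

57.6 ppm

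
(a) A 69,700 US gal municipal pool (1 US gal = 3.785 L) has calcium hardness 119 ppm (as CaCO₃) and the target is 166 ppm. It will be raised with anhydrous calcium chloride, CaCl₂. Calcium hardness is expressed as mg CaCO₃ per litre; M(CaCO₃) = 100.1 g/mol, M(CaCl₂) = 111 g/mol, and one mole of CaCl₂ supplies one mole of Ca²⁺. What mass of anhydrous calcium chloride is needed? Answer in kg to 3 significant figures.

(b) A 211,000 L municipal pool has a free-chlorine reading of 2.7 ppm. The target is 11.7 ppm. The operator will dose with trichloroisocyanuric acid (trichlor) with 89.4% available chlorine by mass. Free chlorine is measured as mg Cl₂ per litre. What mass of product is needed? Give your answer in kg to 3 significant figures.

(a) 13.7 kg; (b) 2.12 kg

(a) Volume: 69,700 US gal × 3.785 L/gal = 263,814 L.
(a) Hardness to add: (166 − 119) = 47 mg/L as CaCO₃ × 263,814 L = 12,400 g as CaCO₃.
(a) Moles of Ca²⁺ (1 mol Ca²⁺ ≡ 1 mol CaCO₃): 12,400 / 100.1 g/mol = 123.9 mol.
(a) Mass of CaCl₂: 123.9 × 111 = 13,750 g.

(b) Chlorine deficit: 11.7 − 2.7 = 9 ppm = 9 mg/L as Cl₂.
(b) Cl₂ equivalent needed: 9 mg/L × 211,000 L = 1,899,000 mg = 1899 g.
(b) Product at 89.4% available chlorine: 1899 / 0.894 = 2124 g.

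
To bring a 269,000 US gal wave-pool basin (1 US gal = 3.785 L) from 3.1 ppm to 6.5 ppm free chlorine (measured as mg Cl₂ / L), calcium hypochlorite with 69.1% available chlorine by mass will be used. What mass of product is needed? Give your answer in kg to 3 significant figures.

5.01 kg

Volume: 269,000 US gal × 3.785 L/gal = 1,018,165 L.
Chlorine deficit: 6.5 − 3.1 = 3.4 ppm = 3.4 mg/L as Cl₂.
Cl₂ equivalent needed: 3.4 mg/L × 1,018,165 L = 3,462,000 mg = 3462 g.
Product at 69.1% available chlorine: 3462 / 0.691 = 5010 g.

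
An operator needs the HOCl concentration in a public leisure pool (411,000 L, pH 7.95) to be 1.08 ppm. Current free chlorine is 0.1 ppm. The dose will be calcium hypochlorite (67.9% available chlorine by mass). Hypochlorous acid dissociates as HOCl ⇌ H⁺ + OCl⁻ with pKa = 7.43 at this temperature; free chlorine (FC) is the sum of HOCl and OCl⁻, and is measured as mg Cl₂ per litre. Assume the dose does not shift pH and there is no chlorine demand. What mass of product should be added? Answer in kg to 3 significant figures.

2.76 kg

[OCl⁻]/[HOCl] = 10^(pH − pKa) = 10^(7.95 − 7.43) = 3.311; fraction as HOCl = 1/(1 + 3.311) = 0.2319.
Free chlorine required for 1.08 ppm HOCl: 1.08 / 0.2319 = 4.656 ppm.
FC to add: 4.656 − 0.1 = 4.556 mg/L as Cl₂.
Cl₂ equivalent: 4.556 mg/L × 411,000 L = 1873 g.
Product at 67.9% available Cl: 1873 / 0.679 = 2758 g.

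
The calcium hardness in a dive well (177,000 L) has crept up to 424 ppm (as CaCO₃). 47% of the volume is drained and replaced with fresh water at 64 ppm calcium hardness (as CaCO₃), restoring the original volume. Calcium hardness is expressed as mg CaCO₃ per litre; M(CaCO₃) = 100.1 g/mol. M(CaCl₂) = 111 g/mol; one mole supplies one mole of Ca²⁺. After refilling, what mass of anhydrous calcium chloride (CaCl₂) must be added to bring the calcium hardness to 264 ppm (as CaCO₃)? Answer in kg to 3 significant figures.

1.81 kg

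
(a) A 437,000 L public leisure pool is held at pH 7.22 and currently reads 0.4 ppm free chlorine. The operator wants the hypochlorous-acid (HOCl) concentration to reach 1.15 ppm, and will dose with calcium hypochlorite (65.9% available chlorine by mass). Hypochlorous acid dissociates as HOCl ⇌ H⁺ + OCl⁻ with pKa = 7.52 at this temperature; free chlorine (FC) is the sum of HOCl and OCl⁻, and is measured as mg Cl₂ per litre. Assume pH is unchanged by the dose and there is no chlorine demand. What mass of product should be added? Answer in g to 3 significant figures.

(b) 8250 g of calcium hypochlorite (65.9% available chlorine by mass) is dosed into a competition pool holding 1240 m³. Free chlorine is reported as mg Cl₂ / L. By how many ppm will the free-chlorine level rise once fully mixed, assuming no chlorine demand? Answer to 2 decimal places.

(a) 880 g; (b) 4.38 ppm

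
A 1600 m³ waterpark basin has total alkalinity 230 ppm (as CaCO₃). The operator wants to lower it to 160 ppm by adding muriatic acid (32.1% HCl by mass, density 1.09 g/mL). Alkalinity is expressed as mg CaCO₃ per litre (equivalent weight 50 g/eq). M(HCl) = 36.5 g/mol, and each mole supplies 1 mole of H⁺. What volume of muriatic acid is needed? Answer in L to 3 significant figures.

234 L

Volume: 1600 m³ = 1,600,000 L.
Alkalinity to neutralize: (230 − 160) = 70 mg/L as CaCO₃ × 1,600,000 L = 112,000 g as CaCO₃.
Equivalents of H⁺ required: 112,000 ÷ 50 g/eq = 2240 eq = 2240 mol HCl.
Mass of HCl: 2240 × 36.5 = 81,760 g.
Mass of 32.1% solution: 81,760 / 0.321 = 254,700 g.
Volume: 254,700 g ÷ 1.09 g/mL = 233,700 mL.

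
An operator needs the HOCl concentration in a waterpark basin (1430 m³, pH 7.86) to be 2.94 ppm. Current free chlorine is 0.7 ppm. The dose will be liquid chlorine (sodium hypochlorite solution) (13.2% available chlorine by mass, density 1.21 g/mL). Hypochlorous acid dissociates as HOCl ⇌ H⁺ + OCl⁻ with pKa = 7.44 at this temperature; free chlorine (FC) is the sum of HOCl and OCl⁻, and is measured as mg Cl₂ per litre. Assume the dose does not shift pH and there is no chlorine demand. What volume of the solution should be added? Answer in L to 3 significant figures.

89.3 L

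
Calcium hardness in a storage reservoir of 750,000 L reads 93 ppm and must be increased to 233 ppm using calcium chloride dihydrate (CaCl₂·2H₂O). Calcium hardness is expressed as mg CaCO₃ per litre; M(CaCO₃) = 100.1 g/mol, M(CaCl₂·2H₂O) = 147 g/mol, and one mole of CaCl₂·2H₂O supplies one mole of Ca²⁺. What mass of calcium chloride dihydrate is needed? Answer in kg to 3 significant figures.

Hardness to add: (233 − 93) = 140 mg/L as CaCO₃ × 750,000 L = 105,000 g as CaCO₃.
Moles of Ca²⁺ (1 mol Ca²⁺ ≡ 1 mol CaCO₃): 105,000 / 100.1 g/mol = 1049 mol.
Mass of CaCl₂·2H₂O: 1049 × 147 = 154,200 g.

154 kg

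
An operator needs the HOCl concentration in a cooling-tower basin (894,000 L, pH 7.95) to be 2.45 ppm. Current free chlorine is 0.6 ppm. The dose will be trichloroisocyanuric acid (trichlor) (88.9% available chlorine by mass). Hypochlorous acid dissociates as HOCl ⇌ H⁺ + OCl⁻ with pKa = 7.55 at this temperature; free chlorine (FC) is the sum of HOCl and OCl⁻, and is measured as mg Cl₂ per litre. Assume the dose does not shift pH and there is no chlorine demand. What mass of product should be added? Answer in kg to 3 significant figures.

[OCl⁻]/[HOCl] = 10^(pH − pKa) = 10^(7.95 − 7.55) = 2.512; fraction as HOCl = 1/(1 + 2.512) = 0.2847.
Free chlorine required for 2.45 ppm HOCl: 2.45 / 0.2847 = 8.604 ppm.
FC to add: 8.604 − 0.6 = 8.004 mg/L as Cl₂.
Cl₂ equivalent: 8.004 mg/L × 894,000 L = 7156 g.
Product at 88.9% available Cl: 7156 / 0.889 = 8049 g.

8.05 kg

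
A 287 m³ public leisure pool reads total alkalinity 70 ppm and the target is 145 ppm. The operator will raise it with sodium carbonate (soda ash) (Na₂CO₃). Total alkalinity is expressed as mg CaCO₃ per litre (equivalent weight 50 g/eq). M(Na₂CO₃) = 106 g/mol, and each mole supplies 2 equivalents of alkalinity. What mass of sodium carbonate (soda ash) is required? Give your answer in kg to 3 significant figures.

22.8 kg

Volume: 287 m³ = 287,000 L.
Alkalinity to add: (145 − 70) = 75 mg/L as CaCO₃ × 287,000 L = 21,520 g as CaCO₃.
Equivalents: 21,520 g ÷ 50 g/eq = 430.5 eq.
Each mole of Na₂CO₃ supplies 2 eq, so 430.5 / 2 = 215.2 mol.
Mass: 215.2 mol × 106 g/mol = 22,820 g.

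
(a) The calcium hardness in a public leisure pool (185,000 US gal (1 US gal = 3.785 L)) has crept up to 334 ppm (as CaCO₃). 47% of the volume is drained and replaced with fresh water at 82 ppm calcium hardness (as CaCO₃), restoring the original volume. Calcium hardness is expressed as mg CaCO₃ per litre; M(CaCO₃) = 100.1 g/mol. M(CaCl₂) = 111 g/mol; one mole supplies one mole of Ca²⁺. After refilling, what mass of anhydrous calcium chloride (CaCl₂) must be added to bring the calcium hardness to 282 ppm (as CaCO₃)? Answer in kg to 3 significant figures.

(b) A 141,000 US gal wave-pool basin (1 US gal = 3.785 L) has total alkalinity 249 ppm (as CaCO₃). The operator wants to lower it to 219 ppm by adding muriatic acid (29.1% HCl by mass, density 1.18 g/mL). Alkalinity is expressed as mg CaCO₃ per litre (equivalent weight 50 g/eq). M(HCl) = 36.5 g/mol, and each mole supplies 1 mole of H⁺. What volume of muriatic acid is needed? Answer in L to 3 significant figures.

(a) Volume: 185,000 US gal × 3.785 L/gal = 700,225 L.
(a) After draining 47% and refilling: 334 × 0.53 + 82 × 0.47 = 215.56 ppm.
(a) Deficit to target: 282 − 215.56 = 66.44 mg/L.
(a) As CaCO₃: 66.44 mg/L × 700,225 L = 46,520 g; ÷ 100.1 = 464.8 mol Ca²⁺.
(a) Mass: 464.8 × 111 = 51,590 g.

(b) Volume: 141,000 US gal × 3.785 L/gal = 533,685 L.
(b) Alkalinity to neutralize: (249 − 219) = 30 mg/L as CaCO₃ × 533,685 L = 16,010 g as CaCO₃.
(b) Equivalents of H⁺ required: 16,010 ÷ 50 g/eq = 320.2 eq = 320.2 mol HCl.
(b) Mass of HCl: 320.2 × 36.5 = 11,690 g.
(b) Mass of 29.1% solution: 11,690 / 0.291 = 40,160 g.
(b) Volume: 40,160 g ÷ 1.18 g/mL = 34,040 mL.

(a) 51.6 kg; (b) 34.0 L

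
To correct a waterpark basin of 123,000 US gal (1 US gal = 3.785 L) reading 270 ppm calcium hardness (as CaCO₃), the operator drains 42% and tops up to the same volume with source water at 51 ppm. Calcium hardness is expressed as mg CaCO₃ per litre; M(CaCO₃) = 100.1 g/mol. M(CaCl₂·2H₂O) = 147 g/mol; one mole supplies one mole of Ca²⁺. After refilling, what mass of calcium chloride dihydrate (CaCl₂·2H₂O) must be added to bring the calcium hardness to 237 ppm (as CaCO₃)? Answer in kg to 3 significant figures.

40.3 kg

Volume: 123,000 US gal × 3.785 L/gal = 465,555 L.
After draining 42% and refilling: 270 × 0.58 + 51 × 0.42 = 178.02 ppm.
Deficit to target: 237 − 178.02 = 58.98 mg/L.
As CaCO₃: 58.98 mg/L × 465,555 L = 27,460 g; ÷ 100.1 = 274.3 mol Ca²⁺.
Mass: 274.3 × 147 = 40,320 g.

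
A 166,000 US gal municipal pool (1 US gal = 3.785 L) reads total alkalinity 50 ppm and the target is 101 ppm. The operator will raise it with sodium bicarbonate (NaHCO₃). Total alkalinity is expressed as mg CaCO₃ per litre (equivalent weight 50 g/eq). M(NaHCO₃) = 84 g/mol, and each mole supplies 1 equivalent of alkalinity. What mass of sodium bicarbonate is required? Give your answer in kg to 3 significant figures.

53.8 kg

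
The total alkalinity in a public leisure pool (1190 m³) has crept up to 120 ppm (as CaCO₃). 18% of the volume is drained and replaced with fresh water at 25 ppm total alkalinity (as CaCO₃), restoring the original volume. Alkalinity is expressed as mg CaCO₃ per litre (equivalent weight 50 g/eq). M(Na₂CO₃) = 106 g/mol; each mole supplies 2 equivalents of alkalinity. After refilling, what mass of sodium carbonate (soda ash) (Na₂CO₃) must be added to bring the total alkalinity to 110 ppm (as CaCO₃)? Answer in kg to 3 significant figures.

8.96 kg

Volume: 1190 m³ = 1,190,000 L.
After draining 18% and refilling: 120 × 0.82 + 25 × 0.18 = 102.9 ppm.
Deficit to target: 110 − 102.9 = 7.1 mg/L.
As CaCO₃: 7.1 mg/L × 1,190,000 L = 8449 g; ÷ 50 g/eq ÷ 2 = 84.49 mol Na₂CO₃.
Mass: 84.49 × 106 = 8956 g.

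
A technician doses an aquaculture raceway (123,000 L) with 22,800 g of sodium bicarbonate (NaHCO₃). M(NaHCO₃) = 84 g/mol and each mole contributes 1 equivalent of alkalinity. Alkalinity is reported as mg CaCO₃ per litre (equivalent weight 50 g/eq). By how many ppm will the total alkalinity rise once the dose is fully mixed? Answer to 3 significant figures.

110 ppm

Moles of NaHCO₃: 22,800 g ÷ 84 g/mol = 271.4 mol → 271.4 eq of alkalinity.
As CaCO₃: 271.4 eq × 50 g/eq = 13,570 g.
Rise: 13,570 g / 123,000 L × 1000 = 110.3 mg/L.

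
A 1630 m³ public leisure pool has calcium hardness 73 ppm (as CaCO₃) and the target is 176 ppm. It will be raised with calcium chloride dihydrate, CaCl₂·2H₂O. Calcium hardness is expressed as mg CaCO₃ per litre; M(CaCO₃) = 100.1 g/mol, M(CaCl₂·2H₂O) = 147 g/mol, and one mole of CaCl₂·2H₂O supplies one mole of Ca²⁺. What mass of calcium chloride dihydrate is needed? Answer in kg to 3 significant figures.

247 kg

Volume: 1630 m³ = 1,630,000 L.
Hardness to add: (176 − 73) = 103 mg/L as CaCO₃ × 1,630,000 L = 167,900 g as CaCO₃.
Moles of Ca²⁺ (1 mol Ca²⁺ ≡ 1 mol CaCO₃): 167,900 / 100.1 g/mol = 1677 mol.
Mass of CaCl₂·2H₂O: 1677 × 147 = 246,600 g.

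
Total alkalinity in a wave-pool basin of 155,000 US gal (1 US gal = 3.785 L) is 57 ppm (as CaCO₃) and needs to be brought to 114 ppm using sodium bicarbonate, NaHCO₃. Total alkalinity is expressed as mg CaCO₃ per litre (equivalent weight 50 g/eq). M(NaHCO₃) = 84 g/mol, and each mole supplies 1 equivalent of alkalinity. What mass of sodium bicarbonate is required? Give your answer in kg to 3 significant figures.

Volume: 155,000 US gal × 3.785 L/gal = 586,675 L.
Alkalinity to add: (114 − 57) = 57 mg/L as CaCO₃ × 586,675 L = 33,440 g as CaCO₃.
Equivalents: 33,440 g ÷ 50 g/eq = 668.8 eq.
NaHCO₃ supplies 1 eq per mole → 668.8 mol.
Mass: 668.8 mol × 84 g/mol = 56,180 g.

56.2 kg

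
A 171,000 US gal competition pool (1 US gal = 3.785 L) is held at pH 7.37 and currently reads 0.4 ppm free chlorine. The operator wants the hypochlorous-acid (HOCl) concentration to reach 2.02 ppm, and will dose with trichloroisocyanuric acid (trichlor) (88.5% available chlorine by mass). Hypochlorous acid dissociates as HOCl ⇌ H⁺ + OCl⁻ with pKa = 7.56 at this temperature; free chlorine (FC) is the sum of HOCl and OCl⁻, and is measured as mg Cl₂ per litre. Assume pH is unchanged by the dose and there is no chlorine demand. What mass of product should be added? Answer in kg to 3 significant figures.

2.14 kg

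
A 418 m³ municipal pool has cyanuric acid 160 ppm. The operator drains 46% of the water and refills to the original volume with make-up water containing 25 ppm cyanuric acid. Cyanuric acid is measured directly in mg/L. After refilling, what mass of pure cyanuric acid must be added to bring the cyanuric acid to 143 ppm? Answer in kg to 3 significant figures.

Volume: 418 m³ = 418,000 L.
After draining 46% and refilling: 160 × 0.54 + 25 × 0.46 = 97.9 ppm.
Deficit to target: 143 − 97.9 = 45.1 mg/L.
Mass: 45.1 mg/L × 418,000 L = 18,850 g cyanuric acid.

18.9 kg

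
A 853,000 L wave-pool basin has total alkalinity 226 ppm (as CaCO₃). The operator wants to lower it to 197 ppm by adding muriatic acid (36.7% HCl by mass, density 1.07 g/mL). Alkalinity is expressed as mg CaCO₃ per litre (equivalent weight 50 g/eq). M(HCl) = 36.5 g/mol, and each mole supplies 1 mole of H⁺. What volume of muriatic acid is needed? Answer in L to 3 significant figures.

Alkalinity to neutralize: (226 − 197) = 29 mg/L as CaCO₃ × 853,000 L = 24,740 g as CaCO₃.
Equivalents of H⁺ required: 24,740 ÷ 50 g/eq = 494.7 eq = 494.7 mol HCl.
Mass of HCl: 494.7 × 36.5 = 18,060 g.
Mass of 36.7% solution: 18,060 / 0.367 = 49,200 g.
Volume: 49,200 g ÷ 1.07 g/mL = 45,990 mL.

46.0 L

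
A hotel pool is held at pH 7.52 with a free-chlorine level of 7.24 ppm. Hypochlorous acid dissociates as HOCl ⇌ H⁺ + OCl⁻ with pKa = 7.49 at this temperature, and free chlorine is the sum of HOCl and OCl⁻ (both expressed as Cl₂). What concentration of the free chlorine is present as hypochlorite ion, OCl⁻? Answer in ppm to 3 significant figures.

3.74 ppm

[OCl⁻]/[HOCl] = 10^(pH − pKa) = 10^(7.52 − 7.49) = 10^0.03 = 1.072.
Fraction as HOCl = 1 / (1 + 1.072) = 0.4827.
OCl⁻ = (1 − 0.4827) × 7.24 ppm = 3.745 ppm.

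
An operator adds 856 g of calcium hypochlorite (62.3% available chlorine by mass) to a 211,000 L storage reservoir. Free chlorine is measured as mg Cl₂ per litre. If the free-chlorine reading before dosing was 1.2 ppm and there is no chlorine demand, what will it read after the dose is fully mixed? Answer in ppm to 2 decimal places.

Available chlorine delivered: 856 g × 0.623 = 533.3 g as Cl₂.
Concentration rise: 533.3 g / 211,000 L = 2.527 mg/L = 2.53 ppm.
Final FC: 1.2 + 2.53 = 3.73 ppm.

3.73 ppm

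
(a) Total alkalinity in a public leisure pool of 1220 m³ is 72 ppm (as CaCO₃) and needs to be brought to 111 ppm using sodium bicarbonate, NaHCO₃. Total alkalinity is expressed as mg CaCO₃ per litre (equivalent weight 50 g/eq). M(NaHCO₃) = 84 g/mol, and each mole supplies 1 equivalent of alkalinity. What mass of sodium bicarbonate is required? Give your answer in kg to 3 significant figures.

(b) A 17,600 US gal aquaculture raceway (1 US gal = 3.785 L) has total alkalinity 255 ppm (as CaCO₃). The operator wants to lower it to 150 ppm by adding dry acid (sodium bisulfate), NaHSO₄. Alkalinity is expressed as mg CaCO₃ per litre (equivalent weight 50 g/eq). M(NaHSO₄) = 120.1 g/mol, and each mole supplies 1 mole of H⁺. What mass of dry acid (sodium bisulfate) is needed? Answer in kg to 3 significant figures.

(a) Volume: 1220 m³ = 1,220,000 L.
(a) Alkalinity to add: (111 − 72) = 39 mg/L as CaCO₃ × 1,220,000 L = 47,580 g as CaCO₃.
(a) Equivalents: 47,580 g ÷ 50 g/eq = 951.6 eq.
(a) NaHCO₃ supplies 1 eq per mole → 951.6 mol.
(a) Mass: 951.6 mol × 84 g/mol = 79,930 g.

(b) Volume: 17,600 US gal × 3.785 L/gal = 66,616 L.
(b) Alkalinity to neutralize: (255 − 150) = 105 mg/L as CaCO₃ × 66,616 L = 6995 g as CaCO₃.
(b) Equivalents of H⁺ required: 6995 ÷ 50 g/eq = 139.9 eq = 139.9 mol NaHSO₄.
(b) Mass of NaHSO₄: 139.9 × 120.1 = 16,800 g.

(a) 79.9 kg; (b) 16.8 kg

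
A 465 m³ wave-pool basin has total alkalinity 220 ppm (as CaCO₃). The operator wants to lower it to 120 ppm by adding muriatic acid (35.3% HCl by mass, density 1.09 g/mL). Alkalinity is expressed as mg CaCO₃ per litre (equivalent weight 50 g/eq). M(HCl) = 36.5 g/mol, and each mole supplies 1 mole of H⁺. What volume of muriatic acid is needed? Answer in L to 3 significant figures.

88.2 L

Volume: 465 m³ = 465,000 L.
Alkalinity to neutralize: (220 − 120) = 100 mg/L as CaCO₃ × 465,000 L = 46,500 g as CaCO₃.
Equivalents of H⁺ required: 46,500 ÷ 50 g/eq = 930 eq = 930 mol HCl.
Mass of HCl: 930 × 36.5 = 33,940 g.
Mass of 35.3% solution: 33,940 / 0.353 = 96,160 g.
Volume: 96,160 g ÷ 1.09 g/mL = 88,220 mL.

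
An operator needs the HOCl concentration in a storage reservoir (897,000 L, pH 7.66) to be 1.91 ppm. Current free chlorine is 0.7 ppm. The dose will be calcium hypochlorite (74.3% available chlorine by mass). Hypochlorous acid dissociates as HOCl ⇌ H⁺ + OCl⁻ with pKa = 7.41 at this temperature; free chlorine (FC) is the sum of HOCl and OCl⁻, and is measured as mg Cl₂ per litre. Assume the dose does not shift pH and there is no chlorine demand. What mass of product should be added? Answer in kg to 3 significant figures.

5.56 kg

[OCl⁻]/[HOCl] = 10^(pH − pKa) = 10^(7.66 − 7.41) = 1.778; fraction as HOCl = 1/(1 + 1.778) = 0.3599.
Free chlorine required for 1.91 ppm HOCl: 1.91 / 0.3599 = 5.307 ppm.
FC to add: 5.307 − 0.7 = 4.607 mg/L as Cl₂.
Cl₂ equivalent: 4.607 mg/L × 897,000 L = 4132 g.
Product at 74.3% available Cl: 4132 / 0.743 = 5561 g.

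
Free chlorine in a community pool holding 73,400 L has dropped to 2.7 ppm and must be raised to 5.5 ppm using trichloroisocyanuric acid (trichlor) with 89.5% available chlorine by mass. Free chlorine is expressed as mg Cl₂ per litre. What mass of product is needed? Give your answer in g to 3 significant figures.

230 g

Chlorine deficit: 5.5 − 2.7 = 2.8 ppm = 2.8 mg/L as Cl₂.
Cl₂ equivalent needed: 2.8 mg/L × 73,400 L = 205,500 mg = 205.5 g.
Product at 89.5% available chlorine: 205.5 / 0.895 = 229.6 g.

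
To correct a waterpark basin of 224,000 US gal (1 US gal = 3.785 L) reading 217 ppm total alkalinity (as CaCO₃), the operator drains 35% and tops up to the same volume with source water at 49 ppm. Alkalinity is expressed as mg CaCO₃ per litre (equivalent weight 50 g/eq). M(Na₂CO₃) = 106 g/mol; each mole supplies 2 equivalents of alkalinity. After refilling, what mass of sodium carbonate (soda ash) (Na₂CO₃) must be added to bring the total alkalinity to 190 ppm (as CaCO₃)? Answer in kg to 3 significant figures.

28.6 kg

Volume: 224,000 US gal × 3.785 L/gal = 847,840 L.
After draining 35% and refilling: 217 × 0.65 + 49 × 0.35 = 158.2 ppm.
Deficit to target: 190 − 158.2 = 31.8 mg/L.
As CaCO₃: 31.8 mg/L × 847,840 L = 26,960 g; ÷ 50 g/eq ÷ 2 = 269.6 mol Na₂CO₃.
Mass: 269.6 × 106 = 28,580 g.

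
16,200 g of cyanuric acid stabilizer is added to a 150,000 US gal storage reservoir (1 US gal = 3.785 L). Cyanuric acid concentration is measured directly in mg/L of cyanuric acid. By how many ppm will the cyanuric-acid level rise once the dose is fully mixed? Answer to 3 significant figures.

Volume: 150,000 US gal × 3.785 L/gal = 567,750 L.
Rise: 16,200 g / 567,750 L × 1000 = 28.53 mg/L.

28.5 ppm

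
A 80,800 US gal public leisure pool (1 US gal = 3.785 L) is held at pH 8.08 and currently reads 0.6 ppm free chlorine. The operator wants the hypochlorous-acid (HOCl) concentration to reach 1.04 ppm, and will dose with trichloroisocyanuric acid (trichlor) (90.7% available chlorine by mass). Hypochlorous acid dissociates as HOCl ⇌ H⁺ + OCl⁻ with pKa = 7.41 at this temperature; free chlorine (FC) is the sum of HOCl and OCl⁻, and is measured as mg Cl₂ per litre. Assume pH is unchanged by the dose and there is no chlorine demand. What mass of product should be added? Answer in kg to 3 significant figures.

1.79 kg

Volume: 80,800 US gal × 3.785 L/gal = 305,828 L.
[OCl⁻]/[HOCl] = 10^(pH − pKa) = 10^(8.08 − 7.41) = 4.677; fraction as HOCl = 1/(1 + 4.677) = 0.1761.
Free chlorine required for 1.04 ppm HOCl: 1.04 / 0.1761 = 5.904 ppm.
FC to add: 5.904 − 0.6 = 5.304 mg/L as Cl₂.
Cl₂ equivalent: 5.304 mg/L × 305,828 L = 1622 g.
Product at 90.7% available Cl: 1622 / 0.907 = 1789 g.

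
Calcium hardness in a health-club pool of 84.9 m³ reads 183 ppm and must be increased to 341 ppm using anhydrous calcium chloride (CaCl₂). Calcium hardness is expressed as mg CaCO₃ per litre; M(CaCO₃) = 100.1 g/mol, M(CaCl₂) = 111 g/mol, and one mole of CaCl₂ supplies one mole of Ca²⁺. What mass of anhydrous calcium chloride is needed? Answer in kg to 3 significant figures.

Volume: 84.9 m³ = 84,900 L.
Hardness to add: (341 − 183) = 158 mg/L as CaCO₃ × 84,900 L = 13,410 g as CaCO₃.
Moles of Ca²⁺ (1 mol Ca²⁺ ≡ 1 mol CaCO₃): 13,410 / 100.1 g/mol = 134 mol.
Mass of CaCl₂: 134 × 111 = 14,870 g.

14.9 kg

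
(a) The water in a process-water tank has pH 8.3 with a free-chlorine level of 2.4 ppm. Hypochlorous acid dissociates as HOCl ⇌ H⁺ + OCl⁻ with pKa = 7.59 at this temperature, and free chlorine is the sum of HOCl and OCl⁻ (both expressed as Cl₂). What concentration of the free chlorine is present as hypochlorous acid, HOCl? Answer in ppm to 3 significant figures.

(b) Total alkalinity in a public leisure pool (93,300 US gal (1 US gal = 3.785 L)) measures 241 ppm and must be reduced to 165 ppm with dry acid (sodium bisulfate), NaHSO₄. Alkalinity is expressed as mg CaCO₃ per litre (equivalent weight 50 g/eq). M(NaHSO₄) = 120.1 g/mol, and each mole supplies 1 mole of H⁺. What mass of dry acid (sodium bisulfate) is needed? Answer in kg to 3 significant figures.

(a) 0.392 ppm; (b) 64.5 kg

(a) [OCl⁻]/[HOCl] = 10^(pH − pKa) = 10^(8.3 − 7.59) = 10^0.71 = 5.129.
(a) Fraction as HOCl = 1 / (1 + 5.129) = 0.1632.
(a) HOCl = 0.1632 × 2.4 ppm = 0.3916 ppm.

(b) Volume: 93,300 US gal × 3.785 L/gal = 353,140 L.
(b) Alkalinity to neutralize: (241 − 165) = 76 mg/L as CaCO₃ × 353,140 L = 26,840 g as CaCO₃.
(b) Equivalents of H⁺ required: 26,840 ÷ 50 g/eq = 536.8 eq = 536.8 mol NaHSO₄.
(b) Mass of NaHSO₄: 536.8 × 120.1 = 64,470 g.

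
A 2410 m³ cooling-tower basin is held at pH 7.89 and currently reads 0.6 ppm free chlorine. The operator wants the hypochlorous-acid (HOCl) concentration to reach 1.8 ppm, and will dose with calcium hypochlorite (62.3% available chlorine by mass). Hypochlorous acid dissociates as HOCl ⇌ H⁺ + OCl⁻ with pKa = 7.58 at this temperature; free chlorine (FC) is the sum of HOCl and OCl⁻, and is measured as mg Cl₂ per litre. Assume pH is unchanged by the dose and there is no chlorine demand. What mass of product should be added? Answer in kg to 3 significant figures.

18.9 kg

Volume: 2410 m³ = 2,410,000 L.
[OCl⁻]/[HOCl] = 10^(pH − pKa) = 10^(7.89 − 7.58) = 2.042; fraction as HOCl = 1/(1 + 2.042) = 0.3288.
Free chlorine required for 1.8 ppm HOCl: 1.8 / 0.3288 = 5.475 ppm.
FC to add: 5.475 − 0.6 = 4.875 mg/L as Cl₂.
Cl₂ equivalent: 4.875 mg/L × 2,410,000 L = 11,750 g.
Product at 62.3% available Cl: 11,750 / 0.623 = 18,860 g.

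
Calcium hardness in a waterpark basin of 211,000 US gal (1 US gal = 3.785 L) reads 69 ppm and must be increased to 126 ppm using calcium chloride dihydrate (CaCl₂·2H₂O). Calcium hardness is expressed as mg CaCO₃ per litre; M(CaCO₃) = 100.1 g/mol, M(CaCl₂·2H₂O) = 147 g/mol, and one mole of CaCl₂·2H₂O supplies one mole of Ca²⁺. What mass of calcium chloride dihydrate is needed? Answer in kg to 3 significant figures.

Volume: 211,000 US gal × 3.785 L/gal = 798,635 L.
Hardness to add: (126 − 69) = 57 mg/L as CaCO₃ × 798,635 L = 45,520 g as CaCO₃.
Moles of Ca²⁺ (1 mol Ca²⁺ ≡ 1 mol CaCO₃): 45,520 / 100.1 g/mol = 454.8 mol.
Mass of CaCl₂·2H₂O: 454.8 × 147 = 66,850 g.

66.9 kg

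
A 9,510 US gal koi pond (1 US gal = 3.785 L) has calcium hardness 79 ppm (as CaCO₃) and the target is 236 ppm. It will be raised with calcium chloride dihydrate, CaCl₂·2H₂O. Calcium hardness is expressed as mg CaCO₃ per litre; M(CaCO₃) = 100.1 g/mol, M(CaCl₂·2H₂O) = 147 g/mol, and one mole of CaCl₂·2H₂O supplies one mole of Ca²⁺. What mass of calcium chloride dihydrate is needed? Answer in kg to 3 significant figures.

Volume: 9,510 US gal × 3.785 L/gal = 35,995 L.
Hardness to add: (236 − 79) = 157 mg/L as CaCO₃ × 35,995 L = 5651 g as CaCO₃.
Moles of Ca²⁺ (1 mol Ca²⁺ ≡ 1 mol CaCO₃): 5651 / 100.1 g/mol = 56.46 mol.
Mass of CaCl₂·2H₂O: 56.46 × 147 = 8299 g.

8.30 kg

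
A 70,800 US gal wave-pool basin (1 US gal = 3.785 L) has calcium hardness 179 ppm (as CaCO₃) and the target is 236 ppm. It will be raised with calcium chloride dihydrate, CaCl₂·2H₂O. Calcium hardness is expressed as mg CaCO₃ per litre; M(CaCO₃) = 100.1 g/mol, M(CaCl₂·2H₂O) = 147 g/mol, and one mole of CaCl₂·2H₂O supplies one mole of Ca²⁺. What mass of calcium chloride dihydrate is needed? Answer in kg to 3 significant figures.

22.4 kg

Volume: 70,800 US gal × 3.785 L/gal = 267,978 L.
Hardness to add: (236 − 179) = 57 mg/L as CaCO₃ × 267,978 L = 15,270 g as CaCO₃.
Moles of Ca²⁺ (1 mol Ca²⁺ ≡ 1 mol CaCO₃): 15,270 / 100.1 g/mol = 152.6 mol.
Mass of CaCl₂·2H₂O: 152.6 × 147 = 22,430 g.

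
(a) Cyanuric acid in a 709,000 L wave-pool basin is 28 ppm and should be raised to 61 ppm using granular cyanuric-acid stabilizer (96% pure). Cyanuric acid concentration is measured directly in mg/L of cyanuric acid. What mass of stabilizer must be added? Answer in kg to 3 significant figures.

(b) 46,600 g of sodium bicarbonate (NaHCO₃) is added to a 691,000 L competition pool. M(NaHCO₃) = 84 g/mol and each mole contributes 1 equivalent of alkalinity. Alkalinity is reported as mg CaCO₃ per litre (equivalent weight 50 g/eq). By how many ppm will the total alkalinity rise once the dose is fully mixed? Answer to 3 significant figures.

(a) 24.4 kg; (b) 40.1 ppm

(a) CYA to add: (61 − 28) = 33 mg/L × 709,000 L = 23,400 g cyanuric acid.
(a) At 96% purity: 23,400 / 0.96 = 24,370 g product.

(b) Moles of NaHCO₃: 46,600 g ÷ 84 g/mol = 554.8 mol → 554.8 eq of alkalinity.
(b) As CaCO₃: 554.8 eq × 50 g/eq = 27,740 g.
(b) Rise: 27,740 g / 691,000 L × 1000 = 40.14 mg/L.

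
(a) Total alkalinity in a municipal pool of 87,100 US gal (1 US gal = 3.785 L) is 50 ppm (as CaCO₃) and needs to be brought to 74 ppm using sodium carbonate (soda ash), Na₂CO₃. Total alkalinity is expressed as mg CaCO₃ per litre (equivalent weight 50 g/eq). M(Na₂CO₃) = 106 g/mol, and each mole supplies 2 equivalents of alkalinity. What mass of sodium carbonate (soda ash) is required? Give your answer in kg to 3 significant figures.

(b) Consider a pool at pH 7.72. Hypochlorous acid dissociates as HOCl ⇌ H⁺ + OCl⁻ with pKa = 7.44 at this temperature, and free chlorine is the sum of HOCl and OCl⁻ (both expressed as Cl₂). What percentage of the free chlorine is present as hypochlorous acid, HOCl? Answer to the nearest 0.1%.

(a) 8.39 kg; (b) 34.4%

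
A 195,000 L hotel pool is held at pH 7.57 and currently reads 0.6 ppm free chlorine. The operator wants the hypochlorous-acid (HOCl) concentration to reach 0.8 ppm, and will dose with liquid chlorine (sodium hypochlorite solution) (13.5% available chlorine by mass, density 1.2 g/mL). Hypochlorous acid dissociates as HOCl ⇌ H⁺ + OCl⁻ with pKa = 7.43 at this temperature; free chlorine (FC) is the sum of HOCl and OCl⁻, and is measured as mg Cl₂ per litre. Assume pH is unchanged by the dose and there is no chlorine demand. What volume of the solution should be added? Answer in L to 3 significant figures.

[OCl⁻]/[HOCl] = 10^(pH − pKa) = 10^(7.57 − 7.43) = 1.38; fraction as HOCl = 1/(1 + 1.38) = 0.4201.
Free chlorine required for 0.8 ppm HOCl: 0.8 / 0.4201 = 1.904 ppm.
FC to add: 1.904 − 0.6 = 1.304 mg/L as Cl₂.
Cl₂ equivalent: 1.304 mg/L × 195,000 L = 254.3 g.
Product at 13.5% available Cl: 254.3 / 0.135 = 1884 g.
Volume: 1884 g ÷ 1.2 g/mL = 1570 mL.

1.57 L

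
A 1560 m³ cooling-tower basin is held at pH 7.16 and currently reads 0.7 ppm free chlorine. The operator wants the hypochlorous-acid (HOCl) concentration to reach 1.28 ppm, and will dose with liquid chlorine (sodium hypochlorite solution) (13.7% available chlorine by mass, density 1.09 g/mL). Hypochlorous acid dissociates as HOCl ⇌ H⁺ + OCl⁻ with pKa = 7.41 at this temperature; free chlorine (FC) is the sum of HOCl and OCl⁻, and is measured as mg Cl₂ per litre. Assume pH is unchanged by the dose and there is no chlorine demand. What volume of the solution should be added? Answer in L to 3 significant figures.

13.6 L

Volume: 1560 m³ = 1,560,000 L.
[OCl⁻]/[HOCl] = 10^(pH − pKa) = 10^(7.16 − 7.41) = 0.5623; fraction as HOCl = 1/(1 + 0.5623) = 0.6401.
Free chlorine required for 1.28 ppm HOCl: 1.28 / 0.6401 = 2 ppm.
FC to add: 2 − 0.7 = 1.3 mg/L as Cl₂.
Cl₂ equivalent: 1.3 mg/L × 1,560,000 L = 2028 g.
Product at 13.7% available Cl: 2028 / 0.137 = 14,800 g.
Volume: 14,800 g ÷ 1.09 g/mL = 13,580 mL.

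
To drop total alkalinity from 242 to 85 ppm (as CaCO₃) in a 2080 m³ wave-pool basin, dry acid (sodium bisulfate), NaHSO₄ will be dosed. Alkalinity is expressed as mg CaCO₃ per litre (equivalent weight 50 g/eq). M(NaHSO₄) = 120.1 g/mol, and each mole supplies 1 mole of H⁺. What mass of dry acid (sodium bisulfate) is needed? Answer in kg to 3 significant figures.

Volume: 2080 m³ = 2,080,000 L.
Alkalinity to neutralize: (242 − 85) = 157 mg/L as CaCO₃ × 2,080,000 L = 326,600 g as CaCO₃.
Equivalents of H⁺ required: 326,600 ÷ 50 g/eq = 6531 eq = 6531 mol NaHSO₄.
Mass of NaHSO₄: 6531 × 120.1 = 784,400 g.

784 kg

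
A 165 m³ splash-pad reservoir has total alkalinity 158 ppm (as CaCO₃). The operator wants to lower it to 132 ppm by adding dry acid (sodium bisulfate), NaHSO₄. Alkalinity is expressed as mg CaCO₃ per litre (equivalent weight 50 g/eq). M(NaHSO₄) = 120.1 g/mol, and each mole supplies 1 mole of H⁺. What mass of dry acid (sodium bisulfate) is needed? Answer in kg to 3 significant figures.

10.3 kg

Volume: 165 m³ = 165,000 L.
Alkalinity to neutralize: (158 − 132) = 26 mg/L as CaCO₃ × 165,000 L = 4290 g as CaCO₃.
Equivalents of H⁺ required: 4290 ÷ 50 g/eq = 85.8 eq = 85.8 mol NaHSO₄.
Mass of NaHSO₄: 85.8 × 120.1 = 10,300 g.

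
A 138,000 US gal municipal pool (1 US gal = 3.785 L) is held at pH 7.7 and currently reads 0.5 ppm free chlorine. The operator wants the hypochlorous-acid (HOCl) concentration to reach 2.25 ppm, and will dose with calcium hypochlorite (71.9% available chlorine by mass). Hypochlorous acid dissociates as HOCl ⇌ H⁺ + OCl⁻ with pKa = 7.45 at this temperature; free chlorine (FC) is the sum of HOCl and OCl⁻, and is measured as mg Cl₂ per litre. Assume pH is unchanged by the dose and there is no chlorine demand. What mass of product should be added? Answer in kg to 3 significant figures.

4.18 kg

Volume: 138,000 US gal × 3.785 L/gal = 522,330 L.
[OCl⁻]/[HOCl] = 10^(pH − pKa) = 10^(7.7 − 7.45) = 1.778; fraction as HOCl = 1/(1 + 1.778) = 0.3599.
Free chlorine required for 2.25 ppm HOCl: 2.25 / 0.3599 = 6.251 ppm.
FC to add: 6.251 − 0.5 = 5.751 mg/L as Cl₂.
Cl₂ equivalent: 5.751 mg/L × 522,330 L = 3004 g.
Product at 71.9% available Cl: 3004 / 0.719 = 4178 g.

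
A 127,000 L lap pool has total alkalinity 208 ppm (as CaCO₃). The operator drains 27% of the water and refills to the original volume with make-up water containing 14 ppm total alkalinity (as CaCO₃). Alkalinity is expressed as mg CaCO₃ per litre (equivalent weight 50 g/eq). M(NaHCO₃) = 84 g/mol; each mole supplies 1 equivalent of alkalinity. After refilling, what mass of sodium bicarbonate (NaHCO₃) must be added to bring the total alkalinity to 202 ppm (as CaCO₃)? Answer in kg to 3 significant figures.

After draining 27% and refilling: 208 × 0.73 + 14 × 0.27 = 155.62 ppm.
Deficit to target: 202 − 155.62 = 46.38 mg/L.
As CaCO₃: 46.38 mg/L × 127,000 L = 5890 g; ÷ 50 g/eq ÷ 1 = 117.8 mol NaHCO₃.
Mass: 117.8 × 84 = 9896 g.

9.90 kg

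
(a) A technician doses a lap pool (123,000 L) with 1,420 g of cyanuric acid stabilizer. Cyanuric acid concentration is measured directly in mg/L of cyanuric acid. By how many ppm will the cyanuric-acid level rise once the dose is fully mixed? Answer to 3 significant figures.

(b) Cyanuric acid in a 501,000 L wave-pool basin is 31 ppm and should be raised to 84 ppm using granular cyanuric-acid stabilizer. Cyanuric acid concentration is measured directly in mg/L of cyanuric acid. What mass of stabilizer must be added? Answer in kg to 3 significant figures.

(a) Rise: 1,420 g / 123,000 L × 1000 = 11.54 mg/L.

(b) CYA to add: (84 − 31) = 53 mg/L × 501,000 L = 26,550 g cyanuric acid.

(a) 11.5 ppm; (b) 26.6 kg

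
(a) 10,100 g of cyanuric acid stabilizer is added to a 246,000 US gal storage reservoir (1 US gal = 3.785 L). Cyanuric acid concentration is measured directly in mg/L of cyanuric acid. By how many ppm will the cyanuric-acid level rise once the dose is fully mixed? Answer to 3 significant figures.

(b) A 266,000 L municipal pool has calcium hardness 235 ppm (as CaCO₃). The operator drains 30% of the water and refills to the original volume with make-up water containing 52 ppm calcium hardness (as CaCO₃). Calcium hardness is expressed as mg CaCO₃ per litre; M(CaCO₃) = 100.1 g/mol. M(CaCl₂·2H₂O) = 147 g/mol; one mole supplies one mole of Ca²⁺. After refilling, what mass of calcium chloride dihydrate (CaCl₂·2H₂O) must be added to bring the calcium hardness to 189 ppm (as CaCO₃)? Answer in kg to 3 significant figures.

(a) Volume: 246,000 US gal × 3.785 L/gal = 931,110 L.
(a) Rise: 10,100 g / 931,110 L × 1000 = 10.85 mg/L.

(b) After draining 30% and refilling: 235 × 0.70 + 52 × 0.30 = 180.1 ppm.
(b) Deficit to target: 189 − 180.1 = 8.9 mg/L.
(b) As CaCO₃: 8.9 mg/L × 266,000 L = 2367 g; ÷ 100.1 = 23.65 mol Ca²⁺.
(b) Mass: 23.65 × 147 = 3477 g.

(a) 10.8 ppm; (b) 3.48 kg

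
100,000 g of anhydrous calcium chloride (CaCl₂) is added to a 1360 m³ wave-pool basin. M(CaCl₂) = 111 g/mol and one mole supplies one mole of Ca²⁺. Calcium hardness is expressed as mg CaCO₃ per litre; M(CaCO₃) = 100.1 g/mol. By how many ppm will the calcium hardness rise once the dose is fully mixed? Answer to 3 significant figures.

Volume: 1360 m³ = 1,360,000 L.
Moles of Ca²⁺: 100,000 g ÷ 111 g/mol = 900.9 mol.
As CaCO₃: 900.9 mol × 100.1 g/mol = 90,180 g.
Rise: 90,180 g / 1,360,000 L × 1000 = 66.31 mg/L.

66.3 ppm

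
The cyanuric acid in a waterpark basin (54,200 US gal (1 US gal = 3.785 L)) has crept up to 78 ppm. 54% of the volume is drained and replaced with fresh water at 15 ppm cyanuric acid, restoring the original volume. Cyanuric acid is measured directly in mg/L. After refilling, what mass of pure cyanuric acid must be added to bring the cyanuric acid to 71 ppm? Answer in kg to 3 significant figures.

5.54 kg

Volume: 54,200 US gal × 3.785 L/gal = 205,147 L.
After draining 54% and refilling: 78 × 0.46 + 15 × 0.54 = 43.98 ppm.
Deficit to target: 71 − 43.98 = 27.02 mg/L.
Mass: 27.02 mg/L × 205,147 L = 5543 g cyanuric acid.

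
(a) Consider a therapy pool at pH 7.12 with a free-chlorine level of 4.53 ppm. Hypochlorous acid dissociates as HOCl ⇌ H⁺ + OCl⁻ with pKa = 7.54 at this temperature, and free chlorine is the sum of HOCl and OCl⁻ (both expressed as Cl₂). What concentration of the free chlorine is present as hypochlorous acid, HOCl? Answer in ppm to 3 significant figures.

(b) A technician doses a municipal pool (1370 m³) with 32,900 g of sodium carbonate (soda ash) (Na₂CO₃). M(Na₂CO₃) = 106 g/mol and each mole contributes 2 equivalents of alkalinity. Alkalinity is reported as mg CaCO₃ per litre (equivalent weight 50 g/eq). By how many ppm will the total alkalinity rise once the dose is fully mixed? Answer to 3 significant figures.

(a) 3.28 ppm; (b) 22.7 ppm

(a) [OCl⁻]/[HOCl] = 10^(pH − pKa) = 10^(7.12 − 7.54) = 10^-0.42 = 0.3802.
(a) Fraction as HOCl = 1 / (1 + 0.3802) = 0.7245.
(a) HOCl = 0.7245 × 4.53 ppm = 3.282 ppm.

(b) Volume: 1370 m³ = 1,370,000 L.
(b) Moles of Na₂CO₃: 32,900 g ÷ 106 g/mol = 310.4 mol → 620.8 eq of alkalinity.
(b) As CaCO₃: 620.8 eq × 50 g/eq = 31,040 g.
(b) Rise: 31,040 g / 1,370,000 L × 1000 = 22.66 mg/L.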